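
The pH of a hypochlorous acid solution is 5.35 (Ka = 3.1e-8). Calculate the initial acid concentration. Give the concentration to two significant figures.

[H+] = 10^(-5.35) = 4.47 × 10^-6 M = x
Ka = x²/(C₀ − x) ⇒ C₀ = x + x²/Ka
C₀ = 4.47 × 10^-6 + (4.47 × 10^-6)²/(3.1 × 10^-8) = 6.49 × 10^-4 M

C₀ = 6.5 × 10^-4 M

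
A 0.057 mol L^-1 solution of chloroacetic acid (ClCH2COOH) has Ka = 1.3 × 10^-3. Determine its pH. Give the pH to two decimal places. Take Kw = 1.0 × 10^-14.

ClCH2COOH ⇌ ClCH2COO- + H+
Let x = [H+] at equilibrium. Ka = x²/(0.057 − x).
x is not negligible relative to C₀; solve x² + 0.0013·x − 7.41e-05 = 0.
x = [−0.0013 + √(0.0013² + 0.000296)]/2 = 7.98 × 10^-3 M
pH = −log(7.98 × 10^-3) = 2.10

pH = 2.10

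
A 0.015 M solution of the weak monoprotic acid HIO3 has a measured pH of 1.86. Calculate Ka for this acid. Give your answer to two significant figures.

[H+] = 10^(-1.86) = 1.38 × 10^-2 M
At equilibrium [HA] = 0.015 − 1.38 × 10^-2 = 1.20 × 10^-3 M
Ka = [H+][A-]/[HA] = (1.38 × 10^-2)² / 1.20 × 10^-3 = 1.6 × 10^-1

Ka = 1.6 × 10^-1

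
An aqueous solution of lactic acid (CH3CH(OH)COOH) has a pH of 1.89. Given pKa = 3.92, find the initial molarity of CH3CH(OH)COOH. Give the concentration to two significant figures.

C₀ = 1.4 M

[H+] = 10^(-1.89) = 1.29 × 10^-2 M = x
Ka = 10^(−3.92) = 1.20 × 10^-4
Ka = x²/(C₀ − x) ⇒ C₀ = x + x²/Ka
C₀ = 1.29 × 10^-2 + (1.29 × 10^-2)²/(1.20 × 10^-4) = 1.40 M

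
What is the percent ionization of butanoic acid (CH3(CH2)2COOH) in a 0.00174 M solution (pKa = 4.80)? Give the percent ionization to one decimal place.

9.1%

CH3(CH2)2COOH ⇌ CH3(CH2)2COO- + H+; let x = [H+] at equilibrium.
Ka = 10^(−4.80) = 1.58 × 10^-5
Solve x² + 1.58e-05x − 2.75e-08 = 0 → x = 1.58 × 10^-4 M
Fraction ionized = 1.58 × 10^-4 / 0.00174 = 0.0908 → 9.1%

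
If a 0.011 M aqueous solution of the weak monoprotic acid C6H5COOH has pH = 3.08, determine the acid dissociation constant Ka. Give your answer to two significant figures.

[H+] = 10^(-3.08) = 8.32 × 10^-4 M
At equilibrium [HA] = 0.011 − 8.32 × 10^-4 = 1.02 × 10^-2 M
Ka = [H+][A-]/[HA] = (8.32 × 10^-4)² / 1.02 × 10^-2 = 6.8 × 10^-5

Ka = 6.8 × 10^-5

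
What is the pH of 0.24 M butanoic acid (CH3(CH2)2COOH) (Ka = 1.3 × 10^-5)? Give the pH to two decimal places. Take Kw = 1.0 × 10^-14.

CH3(CH2)2COOH ⇌ CH3(CH2)2COO- + H+
Ka = [H+]²/(0.24 − [H+]) = 1.3 × 10^-5
Since Ka ≪ C₀, [H+] ≈ √(Ka·C₀) = 1.77 × 10^-3 M.
([H+]/C₀ = 0.74% < 5%, so the approximation holds.)
pH = −log(1.77 × 10^-3) = 2.75

pH = 2.75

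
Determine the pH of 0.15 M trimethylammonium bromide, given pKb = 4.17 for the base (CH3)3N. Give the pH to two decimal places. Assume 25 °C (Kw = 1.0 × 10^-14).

pH = 5.33

(CH3)3NH+ is the conjugate acid of the weak base (CH3)3N.
Kb = 10^(−4.17) = 6.76 × 10^-5
Ka = Kw/Kb = 1.0×10^-14 / 6.76 × 10^-5 = 1.48 × 10^-10
From the ICE table, Ka = [H+]²/(0.15 − [H+]) = 1.48 × 10^-10.
Since Ka ≪ C₀, [H+] ≈ √(Ka·C₀) = 4.71 × 10^-6 M.
Check: 0.0031% ionized — well under 5%, approximation valid.
pH = −log[H+] = −log(4.71 × 10^-6) = 5.33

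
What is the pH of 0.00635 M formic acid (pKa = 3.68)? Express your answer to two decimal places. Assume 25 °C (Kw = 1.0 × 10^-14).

HCOOH ⇌ HCOO- + H+
Ka = 10^(−3.68) = 2.09 × 10^-4
Let x = [H+] at equilibrium. Ka = x²/(0.00635 − x).
The 5% rule fails; solving x² + Ka·x − Ka·C₀ = 0 exactly:
x = (−Ka + √(Ka² + 4·Ka·C₀))/2 = 1.05 × 10^-3 M
pH = −log[H+] = −log(1.05 × 10^-3) = 2.98

pH = 2.98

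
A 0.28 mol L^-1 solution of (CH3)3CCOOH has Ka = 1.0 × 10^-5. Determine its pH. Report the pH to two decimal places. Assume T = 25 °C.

pH = 2.78

(CH3)3CCOOH ⇌ (CH3)3CCOO- + H+
From the ICE table, Ka = [H+]²/(0.28 − [H+]) = 1.0 × 10^-5.
Since Ka ≪ C₀, [H+] ≈ √(Ka·C₀) = 1.67 × 10^-3 M.
([H+]/C₀ = 0.6% < 5%, so the approximation holds.)
pH = −log(1.67 × 10^-3) = 2.78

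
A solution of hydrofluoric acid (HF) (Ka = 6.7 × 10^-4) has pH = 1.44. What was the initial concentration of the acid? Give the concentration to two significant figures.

[H+] = 10^(-1.44) = 3.63 × 10^-2 M = x
Ka = x²/(C₀ − x) ⇒ C₀ = x + x²/Ka
C₀ = 3.63 × 10^-2 + (3.63 × 10^-2)²/(6.7 × 10^-4) = 2.00 M

C₀ = 2.0 M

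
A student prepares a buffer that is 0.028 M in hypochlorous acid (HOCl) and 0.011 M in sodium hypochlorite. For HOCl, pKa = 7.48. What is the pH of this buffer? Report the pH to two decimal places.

Using pH = pKa + log([base]/[acid]) with [base]/[acid] = 0.011/0.028:
pH = 7.48 + (-0.406) = 7.07

pH = 7.07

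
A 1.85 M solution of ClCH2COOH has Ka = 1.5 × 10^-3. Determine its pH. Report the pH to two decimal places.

pH = 1.28

ClCH2COOH ⇌ ClCH2COO- + H+
From the ICE table, Ka = [H+]²/(1.85 − [H+]) = 1.5 × 10^-3.
Assume [H+] ≪ 1.85: [H+] ≈ √(1.5 × 10^-3 × 1.85) = 5.27 × 10^-2 M
pH = −log[H+] = −log(5.27 × 10^-2) = 1.28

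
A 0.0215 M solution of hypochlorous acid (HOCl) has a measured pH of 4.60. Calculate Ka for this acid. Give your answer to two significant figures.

[H+] = 10^(-4.60) = 2.51 × 10^-5 M
At equilibrium [HA] = 0.0215 − 2.51 × 10^-5 = 2.15 × 10^-2 M
Ka = [H+][A-]/[HA] = (2.51 × 10^-5)² / 2.15 × 10^-2 = 2.9 × 10^-8

Ka = 2.9 × 10^-8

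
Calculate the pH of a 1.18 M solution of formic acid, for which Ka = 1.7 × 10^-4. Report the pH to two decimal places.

HCOOH ⇌ HCOO- + H+
From the ICE table, Ka = [H+]²/(1.18 − [H+]) = 1.7 × 10^-4.
Since Ka ≪ C₀, [H+] ≈ √(Ka·C₀) = 1.42 × 10^-2 M.
pH = −log[H+] = −log(1.42 × 10^-2) = 1.85

pH = 1.85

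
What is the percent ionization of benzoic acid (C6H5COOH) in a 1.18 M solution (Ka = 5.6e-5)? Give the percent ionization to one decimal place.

C6H5COOH ⇌ C6H5COO- + H+; let x = [H+] at equilibrium.
x ≈ √(Ka·C₀) = √(5.6 × 10^-5 × 1.18) = 8.13 × 10^-3 M
% ionization = x/C₀ × 100% = 8.13 × 10^-3/1.18 × 100% = 0.7%

0.7%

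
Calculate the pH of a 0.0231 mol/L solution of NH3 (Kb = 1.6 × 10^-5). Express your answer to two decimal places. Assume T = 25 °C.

pH = 10.78

NH3 + H2O ⇌ NH4+ + OH-
From the ICE table, Kb = [OH-]²/(0.0231 − [OH-]) = 1.6 × 10^-5.
Neglecting [OH-] in the denominator: [OH-] = √(1.6 × 10^-5 × 0.0231) = 6.08 × 10^-4 M
pOH = 3.22, so pH = 14.00 − pOH = 10.78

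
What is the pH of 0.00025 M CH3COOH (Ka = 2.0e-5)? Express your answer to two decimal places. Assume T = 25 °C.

pH = 4.21

CH3COOH ⇌ CH3COO- + H+
From the ICE table, Ka = [H+]²/(0.00025 − [H+]) = 2.0 × 10^-5.
Here C₀/Ka ≈ 12.5, so the small-[H+] approximation fails. Use the quadratic:
[H+] = (−Ka + √(Ka² + 4·Ka·C₀))/2 = 6.14 × 10^-5 M
pH = −log[H+] = −log(6.14 × 10^-5) = 4.21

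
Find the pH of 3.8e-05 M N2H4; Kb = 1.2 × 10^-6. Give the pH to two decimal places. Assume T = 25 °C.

pH = 8.79

N2H4 + H2O ⇌ N2H5+ + OH-
Kb = [OH-]²/(3.8e-05 − [OH-]) = 1.2 × 10^-6
[OH-] is not negligible relative to C₀; solve [OH-]² + 1.2e-06·[OH-] − 4.56e-11 = 0.
[OH-] = [−1.2e-06 + √(1.2e-06² + 1.82e-10)]/2 = 6.18 × 10^-6 M
pOH = −log(6.18 × 10^-6) = 5.21; pH = 14.00 − 5.21 = 8.79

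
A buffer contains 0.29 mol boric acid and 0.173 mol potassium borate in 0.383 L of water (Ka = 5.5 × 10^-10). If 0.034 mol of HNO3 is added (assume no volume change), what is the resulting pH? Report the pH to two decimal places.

pH = 8.89

Added H+ converts B(OH)4- to B(OH)3: B(OH)3 → 0.324 mol, B(OH)4- → 0.139 mol.
pKa = −log(5.5 × 10^-10) = 9.260
pH = pKa + log(n_B(OH)4-/n_B(OH)3) = 9.260 + log(0.139/0.324) = 9.260 + (-0.368)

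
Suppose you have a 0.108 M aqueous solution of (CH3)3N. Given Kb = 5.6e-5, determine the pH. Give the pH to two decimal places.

pH = 11.39

(CH3)3N + H2O ⇌ (CH3)3NH+ + OH-
From the ICE table, Kb = [OH-]²/(0.108 − [OH-]) = 5.6 × 10^-5.
Neglecting [OH-] in the denominator: [OH-] = √(5.6 × 10^-5 × 0.108) = 2.46 × 10^-3 M
([OH-]/C₀ = 2.3% < 5%, so the approximation holds.)
pOH = 2.61, so pH = 14.00 − pOH = 11.39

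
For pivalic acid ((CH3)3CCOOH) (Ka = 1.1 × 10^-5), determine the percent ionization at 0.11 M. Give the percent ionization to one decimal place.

(CH3)3CCOOH ⇌ (CH3)3CCOO- + H+; let x = [H+] at equilibrium.
x ≈ √(Ka·C₀) = √(1.1 × 10^-5 × 0.11) = 1.10 × 10^-3 M
% ionization = x/C₀ × 100% = 1.10 × 10^-3/0.11 × 100% = 1.0%

1.0%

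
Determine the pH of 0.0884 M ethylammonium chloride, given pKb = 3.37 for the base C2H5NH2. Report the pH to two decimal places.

pH = 5.84

C2H5NH3+ is the conjugate acid of the weak base C2H5NH2.
Kb = 10^(−3.37) = 4.27 × 10^-4
Ka = Kw/Kb = 1.0×10^-14 / 4.27 × 10^-4 = 2.34 × 10^-11
Ka = [H+]²/(0.0884 − [H+]) = 2.34 × 10^-11
Neglecting [H+] in the denominator: [H+] = √(2.34 × 10^-11 × 0.0884) = 1.44 × 10^-6 M
([H+]/C₀ = 0.0016% < 5%, so the approximation holds.)
pH = −log[H+] = −log(1.44 × 10^-6) = 5.84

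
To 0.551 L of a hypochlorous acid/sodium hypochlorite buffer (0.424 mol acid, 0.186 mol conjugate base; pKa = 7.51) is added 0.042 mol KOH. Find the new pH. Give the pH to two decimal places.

After neutralization: n(HOCl) = 0.382 mol, n(OCl-) = 0.228 mol.
pH = pKa + log(n_OCl-/n_HOCl) = 7.51 + log(0.228/0.382) = 7.51 + (-0.224)

pH = 7.29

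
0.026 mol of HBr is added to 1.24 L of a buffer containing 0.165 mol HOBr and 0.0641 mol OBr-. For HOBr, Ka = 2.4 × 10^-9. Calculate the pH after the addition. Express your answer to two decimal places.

pH = 7.92

After neutralization: n(HOBr) = 0.191 mol, n(OBr-) = 0.0381 mol.
pKa = −log(2.4 × 10^-9) = 8.620
Henderson–Hasselbalch with mole ratio 0.0381/0.191: pH = 8.620 + (-0.700)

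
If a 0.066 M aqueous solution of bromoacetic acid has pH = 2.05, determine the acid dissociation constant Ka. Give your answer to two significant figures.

[H+] = 10^(-2.05) = 8.91 × 10^-3 M
At equilibrium [HA] = 0.066 − 8.91 × 10^-3 = 5.71 × 10^-2 M
Ka = [H+][A-]/[HA] = (8.91 × 10^-3)² / 5.71 × 10^-2 = 1.4 × 10^-3

Ka = 1.4 × 10^-3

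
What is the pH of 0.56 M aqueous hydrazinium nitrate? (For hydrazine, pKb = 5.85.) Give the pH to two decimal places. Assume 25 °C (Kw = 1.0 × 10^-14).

N2H5+ is the conjugate acid of the weak base N2H4.
Kb = 10^(−5.85) = 1.41 × 10^-6
Ka = Kw/Kb = 1.0×10^-14 / 1.41 × 10^-6 = 7.09 × 10^-9
Let x = [H+] at equilibrium. Ka = x²/(0.56 − x).
Since Ka ≪ C₀, x ≈ √(Ka·C₀) = 6.30 × 10^-5 M.
Check: 0.011% ionized — well under 5%, approximation valid.
pH = −log[H+] = −log(6.30 × 10^-5) = 4.20

pH = 4.20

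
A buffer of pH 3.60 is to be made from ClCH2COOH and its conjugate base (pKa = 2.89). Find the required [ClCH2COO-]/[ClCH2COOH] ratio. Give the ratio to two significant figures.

pH = pKa + log(r) ⇒ log(r) = 3.60 − 2.89 = +0.71
r = [ClCH2COO-]/[ClCH2COOH] = 10^(+0.71) = 5.13

ratio = 5.1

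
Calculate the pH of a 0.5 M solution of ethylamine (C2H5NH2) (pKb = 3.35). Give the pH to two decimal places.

C2H5NH2 + H2O ⇌ C2H5NH3+ + OH-
Kb = 10^(−3.35) = 4.47 × 10^-4
Kb = x²/(0.5 − x) = 4.47 × 10^-4
Assume x ≪ 0.5: x ≈ √(4.47 × 10^-4 × 0.5) = 1.49 × 10^-2 M
Check: 3% ionized — well under 5%, approximation valid.
pOH = 1.83, so pH = 14.00 − pOH = 12.17

pH = 12.17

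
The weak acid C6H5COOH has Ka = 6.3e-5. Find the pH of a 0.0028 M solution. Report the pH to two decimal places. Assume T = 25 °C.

pH = 3.41

C6H5COOH ⇌ C6H5COO- + H+
From the ICE table, Ka = x²/(0.0028 − x) = 6.3 × 10^-5.
x is not negligible relative to C₀; solve x² + 6.3e-05·x − 1.76e-07 = 0.
x = [−6.3e-05 + √(6.3e-05² + 7.06e-07)]/2 = 3.90 × 10^-4 M
pH = −log(3.90 × 10^-4) = 3.41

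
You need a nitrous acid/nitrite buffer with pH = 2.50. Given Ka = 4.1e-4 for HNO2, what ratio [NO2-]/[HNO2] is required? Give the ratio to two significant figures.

ratio = 0.13

pKa = -log(4.1 × 10^-4) = 3.387
pH = pKa + log(r) ⇒ log(r) = 2.50 − 3.387 = -0.887
r = [NO2-]/[HNO2] = 10^(-0.887) = 0.13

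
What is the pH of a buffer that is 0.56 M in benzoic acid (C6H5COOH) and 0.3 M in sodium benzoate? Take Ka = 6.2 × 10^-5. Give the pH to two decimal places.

pH = 3.94

pKa = −log(6.2 × 10^-5) = 4.208
Using pH = pKa + log([base]/[acid]) with [base]/[acid] = 0.3/0.56:
pH = 4.208 + (-0.271) = 3.94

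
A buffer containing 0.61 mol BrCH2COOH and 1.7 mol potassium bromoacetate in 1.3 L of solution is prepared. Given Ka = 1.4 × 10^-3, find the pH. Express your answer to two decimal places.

pKa = −log(1.4 × 10^-3) = 2.854
Using pH = pKa + log([base]/[acid]) with [base]/[acid] = 1.7/0.61:
pH = 2.854 + (+0.445) = 3.30

pH = 3.30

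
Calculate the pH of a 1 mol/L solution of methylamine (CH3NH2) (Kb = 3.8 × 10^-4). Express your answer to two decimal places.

pH = 12.29

CH3NH2 + H2O ⇌ CH3NH3+ + OH-
From the ICE table, Kb = x²/(1 − x) = 3.8 × 10^-4.
Assume x ≪ 1: x ≈ √(3.8 × 10^-4 × 1) = 1.95 × 10^-2 M
pOH = 1.71, so pH = 14.00 − pOH = 12.29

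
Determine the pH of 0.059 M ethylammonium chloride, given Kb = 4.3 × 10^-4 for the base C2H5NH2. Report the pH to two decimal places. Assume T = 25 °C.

pH = 5.93

C2H5NH3+ is the conjugate acid of the weak base C2H5NH2.
Ka = Kw/Kb = 1.0×10^-14 / 4.3 × 10^-4 = 2.33 × 10^-11
Ka = [H+]²/(0.059 − [H+]) = 2.33 × 10^-11
Since Ka ≪ C₀, [H+] ≈ √(Ka·C₀) = 1.17 × 10^-6 M.
pH = −log(1.17 × 10^-6) = 5.93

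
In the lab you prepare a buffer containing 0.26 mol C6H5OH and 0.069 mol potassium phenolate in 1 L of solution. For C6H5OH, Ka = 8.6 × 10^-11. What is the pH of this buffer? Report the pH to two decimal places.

pKa = −log(8.6 × 10^-11) = 10.066
pH = pKa + log([A⁻]/[HA]) = 10.066 + log(0.069/0.26)
pH = 10.066 + (-0.576) = 9.49

pH = 9.49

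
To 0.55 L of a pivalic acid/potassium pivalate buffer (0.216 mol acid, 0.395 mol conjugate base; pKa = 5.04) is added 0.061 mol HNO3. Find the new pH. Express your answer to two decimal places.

pH = 5.12

Added H+ converts (CH3)3CCOO- to (CH3)3CCOOH: (CH3)3CCOOH → 0.277 mol, (CH3)3CCOO- → 0.334 mol.
pH = pKa + log([A⁻]/[HA]) = 5.04 + log(0.334/0.277) = 5.04 +0.081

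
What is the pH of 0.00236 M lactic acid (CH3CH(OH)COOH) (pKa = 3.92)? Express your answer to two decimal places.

pH = 3.32

CH3CH(OH)COOH ⇌ CH3CH(OH)COO- + H+
Ka = 10^(−3.92) = 1.20 × 10^-4
From the ICE table, Ka = [H+]²/(0.00236 − [H+]) = 1.20 × 10^-4.
The 5% rule fails; solving [H+]² + Ka·[H+] − Ka·C₀ = 0 exactly:
[H+] = (−Ka + √(Ka² + 4·Ka·C₀))/2 = 4.76 × 10^-4 M
pH = −log[H+] = −log(4.76 × 10^-4) = 3.32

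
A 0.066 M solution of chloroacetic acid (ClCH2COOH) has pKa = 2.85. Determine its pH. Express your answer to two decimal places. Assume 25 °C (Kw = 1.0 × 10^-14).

pH = 2.05

ClCH2COOH ⇌ ClCH2COO- + H+
Ka = 10^(−2.85) = 1.41 × 10^-3
Let x = [H+] at equilibrium. Ka = x²/(0.066 − x).
The 5% rule fails; solving x² + Ka·x − Ka·C₀ = 0 exactly:
x = (−Ka + √(Ka² + 4·Ka·C₀))/2 = 8.97 × 10^-3 M
pH = −log[H+] = −log(8.97 × 10^-3) = 2.05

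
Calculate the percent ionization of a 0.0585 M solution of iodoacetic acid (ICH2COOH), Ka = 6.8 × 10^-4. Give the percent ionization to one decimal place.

10.2%

ICH2COOH ⇌ ICH2COO- + H+; let x = [H+] at equilibrium.
Solve x² + 0.00068x − 3.98e-05 = 0 → x = 5.98 × 10^-3 M
Fraction ionized = 5.98 × 10^-3 / 0.0585 = 0.1022 → 10.2%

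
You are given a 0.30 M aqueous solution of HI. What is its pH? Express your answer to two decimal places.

pH = 0.52

HI is a strong acid and dissociates completely, so [H+] = 0.30 M.
pH = -log(0.3) = 0.52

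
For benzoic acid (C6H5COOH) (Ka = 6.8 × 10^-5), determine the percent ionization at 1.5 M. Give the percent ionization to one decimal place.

C6H5COOH ⇌ C6H5COO- + H+; let x = [H+] at equilibrium.
x ≈ √(Ka·C₀) = √(6.8 × 10^-5 × 1.5) = 1.01 × 10^-2 M
% ionization = x/C₀ × 100% = 1.01 × 10^-2/1.5 × 100% = 0.7%

0.7%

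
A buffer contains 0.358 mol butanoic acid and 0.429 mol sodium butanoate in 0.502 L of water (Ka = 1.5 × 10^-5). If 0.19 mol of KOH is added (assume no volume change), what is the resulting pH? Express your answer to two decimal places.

pH = 5.39

After neutralization: n(CH3(CH2)2COOH) = 0.168 mol, n(CH3(CH2)2COO-) = 0.619 mol.
pKa = −log(1.5 × 10^-5) = 4.824
pH = pKa + log(n_CH3(CH2)2COO-/n_CH3(CH2)2COOH) = 4.824 + log(0.619/0.168) = 4.824 + (+0.566)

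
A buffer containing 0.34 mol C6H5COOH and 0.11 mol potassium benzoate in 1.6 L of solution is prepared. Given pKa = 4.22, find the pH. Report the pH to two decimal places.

Using pH = pKa + log([base]/[acid]) with [base]/[acid] = 0.11/0.34:
pH = 4.22 + (-0.490) = 3.73

pH = 3.73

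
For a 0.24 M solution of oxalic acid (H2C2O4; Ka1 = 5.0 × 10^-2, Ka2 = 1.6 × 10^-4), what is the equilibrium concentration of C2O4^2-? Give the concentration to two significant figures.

First ionization gives [H+] ≈ [HC2O4-] = 8.74 × 10^-2 M.
Second step: Ka2 = [H+][C2O4^2-]/[HC2O4-] ≈ [C2O4^2-] (since [H+] ≈ [HC2O4-]).
So [C2O4^2-] ≈ Ka2.

1.6 × 10^-4 M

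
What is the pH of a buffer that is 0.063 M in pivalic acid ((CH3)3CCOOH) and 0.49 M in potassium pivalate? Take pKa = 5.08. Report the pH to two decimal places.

pH = pKa + log([A⁻]/[HA]) = 5.08 + log(0.49/0.063)
pH = 5.08 + (+0.891) = 5.97

pH = 5.97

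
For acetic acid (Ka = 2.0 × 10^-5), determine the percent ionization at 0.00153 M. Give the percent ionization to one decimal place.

10.8%

CH3COOH ⇌ CH3COO- + H+; let x = [H+] at equilibrium.
Ka = x²/(C₀ − x); solving the quadratic gives x = 1.65 × 10^-4 M.
Fraction ionized = 1.65 × 10^-4 / 0.00153 = 0.1078 → 10.8%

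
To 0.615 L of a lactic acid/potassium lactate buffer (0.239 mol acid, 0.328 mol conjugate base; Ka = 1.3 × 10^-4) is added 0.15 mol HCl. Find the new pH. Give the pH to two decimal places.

pH = 3.55

Added H+ converts CH3CH(OH)COO- to CH3CH(OH)COOH: CH3CH(OH)COOH → 0.389 mol, CH3CH(OH)COO- → 0.178 mol.
pKa = −log(1.3 × 10^-4) = 3.886
pH = pKa + log(n_CH3CH(OH)COO-/n_CH3CH(OH)COOH) = 3.886 + log(0.178/0.389) = 3.886 + (-0.340)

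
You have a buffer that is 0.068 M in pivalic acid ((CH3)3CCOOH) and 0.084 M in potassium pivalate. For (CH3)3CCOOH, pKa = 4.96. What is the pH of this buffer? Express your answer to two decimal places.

pH = 5.05

Henderson–Hasselbalch: pH = pKa + log([(CH3)3CCOO-]/[(CH3)3CCOOH]) = 4.96 + log(0.084/0.068)
pH = 4.96 + (+0.092) = 5.05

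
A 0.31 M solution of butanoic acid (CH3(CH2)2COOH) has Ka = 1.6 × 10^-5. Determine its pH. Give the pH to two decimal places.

pH = 2.65

CH3(CH2)2COOH ⇌ CH3(CH2)2COO- + H+
From the ICE table, Ka = x²/(0.31 − x) = 1.6 × 10^-5.
Since Ka ≪ C₀, x ≈ √(Ka·C₀) = 2.23 × 10^-3 M.
(x/C₀ = 0.72% < 5%, so the approximation holds.)
pH = −log(2.23 × 10^-3) = 2.65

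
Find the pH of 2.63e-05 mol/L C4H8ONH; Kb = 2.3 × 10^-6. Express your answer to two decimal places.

C4H8ONH + H2O ⇌ C4H8ONH2+ + OH-
From the ICE table, Kb = x²/(2.63e-05 − x) = 2.3 × 10^-6.
x is not negligible relative to C₀; solve x² + 2.3e-06·x − 6.05e-11 = 0.
x = (−Kb + √(Kb² + 4·Kb·C₀))/2 = 6.71 × 10^-6 M
pOH = −log(6.71 × 10^-6) = 5.17; pH = 14.00 − 5.17 = 8.83

pH = 8.83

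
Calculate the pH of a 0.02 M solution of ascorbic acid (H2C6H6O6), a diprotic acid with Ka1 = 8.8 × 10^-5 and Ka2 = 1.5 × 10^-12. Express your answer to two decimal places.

Ka1 ≫ Ka2, so treat the first dissociation as the only significant source of H+.
Ka1 = x²/(0.02 − x) = 8.8 × 10^-5
Solving the quadratic: x = (−Ka1 + √(Ka1² + 4·Ka1·C₀))/2 = 1.28 × 10^-3 M
pH = −log(1.28 × 10^-3) = 2.89

pH = 2.89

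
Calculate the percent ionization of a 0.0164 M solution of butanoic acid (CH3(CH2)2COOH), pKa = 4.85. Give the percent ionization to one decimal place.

2.9%

CH3(CH2)2COOH ⇌ CH3(CH2)2COO- + H+; let x = [H+] at equilibrium.
Ka = 10^(−4.85) = 1.41 × 10^-5
x ≈ √(Ka·C₀) = √(1.41 × 10^-5 × 0.0164) = 4.81 × 10^-4 M
Fraction ionized = 4.81 × 10^-4 / 0.0164 = 0.0293 → 2.9%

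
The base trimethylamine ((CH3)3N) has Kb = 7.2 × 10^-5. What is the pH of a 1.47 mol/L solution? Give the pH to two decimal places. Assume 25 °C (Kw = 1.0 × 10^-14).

(CH3)3N + H2O ⇌ (CH3)3NH+ + OH-
Kb = [OH-]²/(1.47 − [OH-]) = 7.2 × 10^-5
Neglecting [OH-] in the denominator: [OH-] = √(7.2 × 10^-5 × 1.47) = 1.03 × 10^-2 M
pOH = 1.99, so pH = 14.00 − pOH = 12.01

pH = 12.01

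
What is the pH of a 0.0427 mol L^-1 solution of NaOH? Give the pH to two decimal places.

NaOH is a strong base; [OH-] = 0.0427 M.
pOH = -log(0.0427) = 1.37
pH = 14.00 - 1.37 = 12.63

pH = 12.63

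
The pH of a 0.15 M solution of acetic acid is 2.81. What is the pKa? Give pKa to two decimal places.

pKa = 4.79

[H+] = 10^(-2.81) = 1.55 × 10^-3 M
At equilibrium [HA] = 0.15 − 1.55 × 10^-3 = 1.48 × 10^-1 M
Ka = [H+][A-]/[HA] = (1.55 × 10^-3)² / 1.48 × 10^-1 = 1.62 × 10^-5
pKa = -log(1.62 × 10^-5) = 4.79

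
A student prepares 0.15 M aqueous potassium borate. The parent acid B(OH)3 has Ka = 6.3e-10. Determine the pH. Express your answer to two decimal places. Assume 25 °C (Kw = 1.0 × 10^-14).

B(OH)4- is the conjugate base of the weak acid B(OH)3.
Kb = Kw/Ka = 1.0×10^-14 / 6.3 × 10^-10 = 1.59 × 10^-5
Kb = x²/(0.15 − x) = 1.59 × 10^-5
Since Kb ≪ C₀, x ≈ √(Kb·C₀) = 1.54 × 10^-3 M.
Check: 1% ionized — well under 5%, approximation valid.
pOH = −log(1.54 × 10^-3) = 2.81; pH = 14.00 − 2.81 = 11.19

pH = 11.19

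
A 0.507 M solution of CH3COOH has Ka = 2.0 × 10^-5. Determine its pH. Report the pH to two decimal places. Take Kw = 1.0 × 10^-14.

pH = 2.50

CH3COOH ⇌ CH3COO- + H+
From the ICE table, Ka = x²/(0.507 − x) = 2.0 × 10^-5.
Neglecting x in the denominator: x = √(2.0 × 10^-5 × 0.507) = 3.18 × 10^-3 M
(x/C₀ = 0.63% < 5%, so the approximation holds.)
pH = −log[H+] = −log(3.18 × 10^-3) = 2.50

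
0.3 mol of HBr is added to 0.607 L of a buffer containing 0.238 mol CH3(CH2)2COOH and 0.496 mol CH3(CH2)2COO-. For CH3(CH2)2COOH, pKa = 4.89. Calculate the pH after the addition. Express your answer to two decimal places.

After neutralization: n(CH3(CH2)2COOH) = 0.538 mol, n(CH3(CH2)2COO-) = 0.196 mol.
pH = pKa + log([A⁻]/[HA]) = 4.89 + log(0.196/0.538) = 4.89 -0.439

pH = 4.45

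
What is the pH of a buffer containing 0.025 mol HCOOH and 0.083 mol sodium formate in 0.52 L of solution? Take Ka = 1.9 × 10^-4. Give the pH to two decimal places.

pKa = −log(1.9 × 10^-4) = 3.721
Using pH = pKa + log([base]/[acid]) with [base]/[acid] = 0.083/0.025:
pH = 3.721 + (+0.521) = 4.24

pH = 4.24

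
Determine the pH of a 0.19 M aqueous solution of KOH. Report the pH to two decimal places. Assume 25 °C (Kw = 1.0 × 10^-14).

pH = 13.28

KOH is a strong base; [OH-] = 0.19 M.
pOH = -log(0.19) = 0.72
pH = 14.00 - 0.72 = 13.28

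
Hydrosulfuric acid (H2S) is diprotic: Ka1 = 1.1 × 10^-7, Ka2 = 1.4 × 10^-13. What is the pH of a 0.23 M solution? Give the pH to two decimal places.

Since Ka1 ≫ Ka2, the first ionization dominates [H+].
Ka1 = x²/(0.23 − x) = 1.1 × 10^-7
x ≈ √(1.1 × 10^-7 × 0.23) = 1.59 × 10^-4 M
pH = −log(1.59 × 10^-4) = 3.80

pH = 3.80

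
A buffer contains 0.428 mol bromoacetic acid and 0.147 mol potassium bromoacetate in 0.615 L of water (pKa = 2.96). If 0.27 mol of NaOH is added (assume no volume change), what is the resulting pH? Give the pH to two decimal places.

pH = 3.38

OH- converts BrCH2COOH to BrCH2COO-: BrCH2COOH → 0.158 mol, BrCH2COO- → 0.417 mol.
pH = pKa + log(n_BrCH2COO-/n_BrCH2COOH) = 2.96 + log(0.417/0.158) = 2.96 + (+0.421)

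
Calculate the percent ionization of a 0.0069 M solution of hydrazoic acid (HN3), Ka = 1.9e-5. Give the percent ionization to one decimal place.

5.1%

HN3 ⇌ N3- + H+; let x = [H+] at equilibrium.
Ka = x²/(C₀ − x); solving the quadratic gives x = 3.53 × 10^-4 M.
Fraction ionized = 3.53 × 10^-4 / 0.0069 = 0.0512 → 5.1%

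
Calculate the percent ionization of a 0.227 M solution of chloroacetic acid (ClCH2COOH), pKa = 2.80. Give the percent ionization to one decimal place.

ClCH2COOH ⇌ ClCH2COO- + H+; let x = [H+] at equilibrium.
Ka = 10^(−2.80) = 1.58 × 10^-3
Ka = x²/(C₀ − x); solving the quadratic gives x = 1.82 × 10^-2 M.
% ionization = x/C₀ × 100% = 1.82 × 10^-2/0.227 × 100% = 8.0%

8.0%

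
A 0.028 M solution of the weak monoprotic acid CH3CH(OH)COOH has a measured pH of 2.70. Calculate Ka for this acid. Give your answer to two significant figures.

[H+] = 10^(-2.70) = 2.00 × 10^-3 M
At equilibrium [HA] = 0.028 − 2.00 × 10^-3 = 2.60 × 10^-2 M
Ka = [H+][A-]/[HA] = (2.00 × 10^-3)² / 2.60 × 10^-2 = 1.5 × 10^-4

Ka = 1.5 × 10^-4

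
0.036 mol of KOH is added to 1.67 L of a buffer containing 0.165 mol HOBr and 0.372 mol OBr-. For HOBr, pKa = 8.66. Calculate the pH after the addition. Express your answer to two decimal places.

pH = 9.16

After neutralization: n(HOBr) = 0.129 mol, n(OBr-) = 0.408 mol.
pH = pKa + log(n_OBr-/n_HOBr) = 8.66 + log(0.408/0.129) = 8.66 + (+0.500)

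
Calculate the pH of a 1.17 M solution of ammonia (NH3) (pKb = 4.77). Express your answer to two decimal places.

NH3 + H2O ⇌ NH4+ + OH-
Kb = 10^(−4.77) = 1.70 × 10^-5
From the ICE table, Kb = x²/(1.17 − x) = 1.70 × 10^-5.
Assume x ≪ 1.17: x ≈ √(1.70 × 10^-5 × 1.17) = 4.46 × 10^-3 M
Check: 0.38% ionized — well under 5%, approximation valid.
pOH = −log(4.46 × 10^-3) = 2.35; pH = 14.00 − 2.35 = 11.65

pH = 11.65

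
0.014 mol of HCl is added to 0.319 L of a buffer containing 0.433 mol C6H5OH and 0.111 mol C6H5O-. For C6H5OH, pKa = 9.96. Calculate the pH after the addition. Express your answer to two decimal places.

Added H+ converts C6H5O- to C6H5OH: C6H5OH → 0.447 mol, C6H5O- → 0.097 mol.
pH = pKa + log(n_C6H5O-/n_C6H5OH) = 9.96 + log(0.097/0.447) = 9.96 + (-0.664)

pH = 9.30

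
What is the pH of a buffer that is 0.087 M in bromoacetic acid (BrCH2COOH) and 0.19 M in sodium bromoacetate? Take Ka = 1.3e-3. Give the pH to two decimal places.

pKa = −log(1.3 × 10^-3) = 2.886
Henderson–Hasselbalch: pH = pKa + log([BrCH2COO-]/[BrCH2COOH]) = 2.886 + log(0.19/0.087)
pH = 2.886 + (+0.339) = 3.23

pH = 3.23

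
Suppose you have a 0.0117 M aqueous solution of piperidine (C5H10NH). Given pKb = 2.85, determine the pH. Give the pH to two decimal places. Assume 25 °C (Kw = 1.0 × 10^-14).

C5H10NH + H2O ⇌ C5H10NH2+ + OH-
Kb = 10^(−2.85) = 1.41 × 10^-3
Kb = [OH-]²/(0.0117 − [OH-]) = 1.41 × 10^-3
Here C₀/Kb ≈ 8.3, so the small-[OH-] approximation fails. Use the quadratic:
[OH-] = (−Kb + √(Kb² + 4·Kb·C₀))/2 = 3.42 × 10^-3 M
pOH = 2.47, so pH = 14.00 − pOH = 11.53

pH = 11.53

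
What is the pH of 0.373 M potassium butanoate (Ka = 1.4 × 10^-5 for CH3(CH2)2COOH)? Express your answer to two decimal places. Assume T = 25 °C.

pH = 9.21

CH3(CH2)2COO- is the conjugate base of the weak acid CH3(CH2)2COOH.
Kb = Kw/Ka = 1.0×10^-14 / 1.4 × 10^-5 = 7.14 × 10^-10
Let x = [OH-] at equilibrium. Kb = x²/(0.373 − x).
Neglecting x in the denominator: x = √(7.14 × 10^-10 × 0.373) = 1.63 × 10^-5 M
(x/C₀ = 0.0044% < 5%, so the approximation holds.)
pOH = 4.79, so pH = 14.00 − pOH = 9.21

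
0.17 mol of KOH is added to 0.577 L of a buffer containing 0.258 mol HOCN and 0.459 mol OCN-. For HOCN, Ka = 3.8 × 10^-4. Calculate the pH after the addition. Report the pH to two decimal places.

OH- converts HOCN to OCN-: HOCN → 0.088 mol, OCN- → 0.629 mol.
pKa = −log(3.8 × 10^-4) = 3.420
Henderson–Hasselbalch with mole ratio 0.629/0.088: pH = 3.420 + (+0.854)

pH = 4.27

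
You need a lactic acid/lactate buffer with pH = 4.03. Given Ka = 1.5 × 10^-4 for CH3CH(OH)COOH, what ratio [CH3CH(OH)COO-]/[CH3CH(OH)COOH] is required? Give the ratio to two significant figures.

pKa = -log(1.5 × 10^-4) = 3.824
pH = pKa + log(r) ⇒ log(r) = 4.03 − 3.824 = +0.206
r = [CH3CH(OH)COO-]/[CH3CH(OH)COOH] = 10^(+0.206) = 1.61

ratio = 1.6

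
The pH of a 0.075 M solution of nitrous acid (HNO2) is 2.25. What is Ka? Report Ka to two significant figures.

Ka = 4.6 × 10^-4

[H+] = 10^(-2.25) = 5.62 × 10^-3 M
At equilibrium [HA] = 0.075 − 5.62 × 10^-3 = 6.94 × 10^-2 M
Ka = [H+][A-]/[HA] = (5.62 × 10^-3)² / 6.94 × 10^-2 = 4.6 × 10^-4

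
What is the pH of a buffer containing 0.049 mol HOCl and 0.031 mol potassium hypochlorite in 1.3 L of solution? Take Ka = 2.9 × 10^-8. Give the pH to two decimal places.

pH = 7.34

pKa = −log(2.9 × 10^-8) = 7.538
Henderson–Hasselbalch: pH = pKa + log([OCl-]/[HOCl]) = 7.538 + log(0.031/0.049)
pH = 7.538 + (-0.199) = 7.34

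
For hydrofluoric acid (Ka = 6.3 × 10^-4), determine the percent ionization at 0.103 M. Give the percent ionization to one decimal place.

7.5%

HF ⇌ F- + H+; let x = [H+] at equilibrium.
Solve x² + 0.00063x − 6.49e-05 = 0 → x = 7.75 × 10^-3 M
Fraction ionized = 7.75 × 10^-3 / 0.103 = 0.0752 → 7.5%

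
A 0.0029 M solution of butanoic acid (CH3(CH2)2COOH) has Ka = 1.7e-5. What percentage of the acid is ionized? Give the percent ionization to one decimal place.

7.4%

CH3(CH2)2COOH ⇌ CH3(CH2)2COO- + H+; let x = [H+] at equilibrium.
Ka = x²/(C₀ − x); solving the quadratic gives x = 2.14 × 10^-4 M.
Fraction ionized = 2.14 × 10^-4 / 0.0029 = 0.0738 → 7.4%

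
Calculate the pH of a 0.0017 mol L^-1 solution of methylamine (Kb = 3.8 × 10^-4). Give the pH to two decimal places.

CH3NH2 + H2O ⇌ CH3NH3+ + OH-
Kb = [OH-]²/(0.0017 − [OH-]) = 3.8 × 10^-4
Here C₀/Kb ≈ 4.47, so the small-[OH-] approximation fails. Use the quadratic:
[OH-] = [−0.00038 + √(0.00038² + 2.58e-06)]/2 = 6.36 × 10^-4 M
pOH = −log(6.36 × 10^-4) = 3.20; pH = 14.00 − 3.20 = 10.80

pH = 10.80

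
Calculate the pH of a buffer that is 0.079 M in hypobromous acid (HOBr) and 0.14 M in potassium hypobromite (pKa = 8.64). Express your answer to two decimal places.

pH = 8.89

Using pH = pKa + log([base]/[acid]) with [base]/[acid] = 0.14/0.079:
pH = 8.64 + (+0.249) = 8.89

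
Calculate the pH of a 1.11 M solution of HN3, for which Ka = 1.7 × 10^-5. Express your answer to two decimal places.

pH = 2.36

HN3 ⇌ N3- + H+
From the ICE table, Ka = [H+]²/(1.11 − [H+]) = 1.7 × 10^-5.
Neglecting [H+] in the denominator: [H+] = √(1.7 × 10^-5 × 1.11) = 4.34 × 10^-3 M
([H+]/C₀ = 0.39% < 5%, so the approximation holds.)
pH = −log[H+] = −log(4.34 × 10^-3) = 2.36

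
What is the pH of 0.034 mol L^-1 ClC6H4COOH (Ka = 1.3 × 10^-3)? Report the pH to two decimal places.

pH = 2.22

ClC6H4COOH ⇌ ClC6H4COO- + H+
From the ICE table, Ka = [H+]²/(0.034 − [H+]) = 1.3 × 10^-3.
[H+] is not negligible relative to C₀; solve [H+]² + 0.0013·[H+] − 4.42e-05 = 0.
[H+] = (−Ka + √(Ka² + 4·Ka·C₀))/2 = 6.03 × 10^-3 M
pH = −log[H+] = −log(6.03 × 10^-3) = 2.22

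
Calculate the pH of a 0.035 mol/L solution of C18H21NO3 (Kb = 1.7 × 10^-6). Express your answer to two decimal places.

pH = 10.39

C18H21NO3 + H2O ⇌ C18H22NO3+ + OH-
From the ICE table, Kb = x²/(0.035 − x) = 1.7 × 10^-6.
Neglecting x in the denominator: x = √(1.7 × 10^-6 × 0.035) = 2.44 × 10^-4 M
Check: 0.7% ionized — well under 5%, approximation valid.
pOH = 3.61, so pH = 14.00 − pOH = 10.39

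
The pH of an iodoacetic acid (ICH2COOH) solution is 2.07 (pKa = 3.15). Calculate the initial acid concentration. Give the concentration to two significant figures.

[H+] = 10^(-2.07) = 8.51 × 10^-3 M = x
Ka = 10^(−3.15) = 7.08 × 10^-4
Ka = x²/(C₀ − x) ⇒ C₀ = x + x²/Ka
C₀ = 8.51 × 10^-3 + (8.51 × 10^-3)²/(7.08 × 10^-4) = 1.11 × 10^-1 M

C₀ = 1.1 × 10^-1 M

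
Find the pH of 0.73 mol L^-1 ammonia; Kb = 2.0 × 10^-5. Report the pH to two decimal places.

NH3 + H2O ⇌ NH4+ + OH-
From the ICE table, Kb = x²/(0.73 − x) = 2.0 × 10^-5.
Assume x ≪ 0.73: x ≈ √(2.0 × 10^-5 × 0.73) = 3.82 × 10^-3 M
Check: 0.52% ionized — well under 5%, approximation valid.
pOH = 2.42, so pH = 14.00 − pOH = 11.58

pH = 11.58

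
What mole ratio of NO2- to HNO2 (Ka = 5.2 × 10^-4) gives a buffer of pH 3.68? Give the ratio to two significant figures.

ratio = 2.5

pKa = -log(5.2 × 10^-4) = 3.284
pH = pKa + log(r) ⇒ log(r) = 3.68 − 3.284 = +0.396
r = [NO2-]/[HNO2] = 10^(+0.396) = 2.49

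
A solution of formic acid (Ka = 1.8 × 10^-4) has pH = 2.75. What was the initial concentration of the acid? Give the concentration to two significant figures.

C₀ = 1.9 × 10^-2 M

[H+] = 10^(-2.75) = 1.78 × 10^-3 M = x
Ka = x²/(C₀ − x) ⇒ C₀ = x + x²/Ka
C₀ = 1.78 × 10^-3 + (1.78 × 10^-3)²/(1.8 × 10^-4) = 1.94 × 10^-2 M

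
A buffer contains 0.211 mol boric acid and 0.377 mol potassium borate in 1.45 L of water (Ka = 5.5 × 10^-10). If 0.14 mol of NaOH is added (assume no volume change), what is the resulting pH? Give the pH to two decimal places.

pH = 10.12

After neutralization: n(B(OH)3) = 0.071 mol, n(B(OH)4-) = 0.517 mol.
pKa = −log(5.5 × 10^-10) = 9.260
pH = pKa + log([A⁻]/[HA]) = 9.260 + log(0.517/0.071) = 9.260 +0.862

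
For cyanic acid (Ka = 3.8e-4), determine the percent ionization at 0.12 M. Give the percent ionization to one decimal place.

HOCN ⇌ OCN- + H+; let x = [H+] at equilibrium.
Solve x² + 0.00038x − 4.56e-05 = 0 → x = 6.57 × 10^-3 M
Fraction ionized = 6.57 × 10^-3 / 0.12 = 0.0548 → 5.5%

5.5%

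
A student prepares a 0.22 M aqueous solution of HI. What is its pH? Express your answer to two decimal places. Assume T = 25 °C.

pH = 0.66

HI is a strong acid and dissociates completely, so [H+] = 0.22 M.
pH = -log(0.22) = 0.66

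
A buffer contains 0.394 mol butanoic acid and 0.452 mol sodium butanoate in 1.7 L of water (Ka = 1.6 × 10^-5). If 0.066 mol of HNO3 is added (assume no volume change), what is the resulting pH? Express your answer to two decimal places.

After neutralization: n(CH3(CH2)2COOH) = 0.46 mol, n(CH3(CH2)2COO-) = 0.386 mol.
pKa = −log(1.6 × 10^-5) = 4.796
pH = pKa + log([A⁻]/[HA]) = 4.796 + log(0.386/0.46) = 4.796 -0.076

pH = 4.72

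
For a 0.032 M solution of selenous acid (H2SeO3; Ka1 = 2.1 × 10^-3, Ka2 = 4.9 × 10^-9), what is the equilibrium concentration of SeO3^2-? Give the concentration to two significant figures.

First ionization gives [H+] ≈ [HSeO3-] = 7.21 × 10^-3 M.
Second step: Ka2 = [H+][SeO3^2-]/[HSeO3-] ≈ [SeO3^2-] (since [H+] ≈ [HSeO3-]).
So [SeO3^2-] ≈ Ka2.

4.9 × 10^-9 M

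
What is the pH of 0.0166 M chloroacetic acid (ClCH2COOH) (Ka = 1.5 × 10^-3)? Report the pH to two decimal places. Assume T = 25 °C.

ClCH2COOH ⇌ ClCH2COO- + H+
Let x = [H+] at equilibrium. Ka = x²/(0.0166 − x).
The 5% rule fails; solving x² + Ka·x − Ka·C₀ = 0 exactly:
x = [−0.0015 + √(0.0015² + 9.96e-05)]/2 = 4.30 × 10^-3 M
pH = −log(4.30 × 10^-3) = 2.37

pH = 2.37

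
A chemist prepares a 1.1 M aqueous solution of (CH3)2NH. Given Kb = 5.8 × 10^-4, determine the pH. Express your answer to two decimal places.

pH = 12.40

(CH3)2NH + H2O ⇌ (CH3)2NH2+ + OH-
From the ICE table, Kb = [OH-]²/(1.1 − [OH-]) = 5.8 × 10^-4.
Assume [OH-] ≪ 1.1: [OH-] ≈ √(5.8 × 10^-4 × 1.1) = 2.53 × 10^-2 M
([OH-]/C₀ = 2.3% < 5%, so the approximation holds.)
pOH = −log(2.53 × 10^-2) = 1.60; pH = 14.00 − 1.60 = 12.40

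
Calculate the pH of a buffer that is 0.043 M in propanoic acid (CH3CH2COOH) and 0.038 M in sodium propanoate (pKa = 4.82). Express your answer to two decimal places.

Using pH = pKa + log([base]/[acid]) with [base]/[acid] = 0.038/0.043:
pH = 4.82 + (-0.054) = 4.77

pH = 4.77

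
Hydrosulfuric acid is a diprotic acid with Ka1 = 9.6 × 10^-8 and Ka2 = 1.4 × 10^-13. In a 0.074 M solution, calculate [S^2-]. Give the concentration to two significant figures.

First ionization gives [H+] ≈ [HS-] = 8.43 × 10^-5 M.
Second step: Ka2 = [H+][S^2-]/[HS-] ≈ [S^2-] (since [H+] ≈ [HS-]).
So [S^2-] ≈ Ka2.

1.4 × 10^-13 M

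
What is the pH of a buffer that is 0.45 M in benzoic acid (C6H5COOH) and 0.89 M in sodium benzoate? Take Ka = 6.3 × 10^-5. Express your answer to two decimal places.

pKa = −log(6.3 × 10^-5) = 4.201
Using pH = pKa + log([base]/[acid]) with [base]/[acid] = 0.89/0.45:
pH = 4.201 + (+0.296) = 4.50

pH = 4.50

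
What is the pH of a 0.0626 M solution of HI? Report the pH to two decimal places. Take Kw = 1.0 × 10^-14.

HI is a strong acid and dissociates completely, so [H+] = 0.0626 M.
pH = -log(0.0626) = 1.20

pH = 1.20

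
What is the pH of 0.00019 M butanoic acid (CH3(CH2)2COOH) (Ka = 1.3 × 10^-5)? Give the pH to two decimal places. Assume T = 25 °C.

pH = 4.36

CH3(CH2)2COOH ⇌ CH3(CH2)2COO- + H+
From the ICE table, Ka = x²/(0.00019 − x) = 1.3 × 10^-5.
The 5% rule fails; solving x² + Ka·x − Ka·C₀ = 0 exactly:
x = [−1.3e-05 + √(1.3e-05² + 9.88e-09)]/2 = 4.36 × 10^-5 M
pH = −log(4.36 × 10^-5) = 4.36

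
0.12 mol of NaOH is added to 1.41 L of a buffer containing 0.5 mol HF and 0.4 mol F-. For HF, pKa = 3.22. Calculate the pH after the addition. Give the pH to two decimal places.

pH = 3.36

After neutralization: n(HF) = 0.38 mol, n(F-) = 0.52 mol.
pH = pKa + log([A⁻]/[HA]) = 3.22 + log(0.52/0.38) = 3.22 +0.136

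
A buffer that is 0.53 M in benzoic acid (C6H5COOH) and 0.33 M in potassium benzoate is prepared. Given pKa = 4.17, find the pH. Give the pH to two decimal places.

Using pH = pKa + log([base]/[acid]) with [base]/[acid] = 0.33/0.53:
pH = 4.17 + (-0.206) = 3.96

pH = 3.96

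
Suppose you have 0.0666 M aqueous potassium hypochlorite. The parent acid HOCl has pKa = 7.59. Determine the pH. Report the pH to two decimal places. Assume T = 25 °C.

pH = 10.21

OCl- is the conjugate base of the weak acid HOCl.
Ka = 10^(−7.59) = 2.57 × 10^-8
Kb = Kw/Ka = 1.0×10^-14 / 2.57 × 10^-8 = 3.89 × 10^-7
From the ICE table, Kb = [OH-]²/(0.0666 − [OH-]) = 3.89 × 10^-7.
Since Kb ≪ C₀, [OH-] ≈ √(Kb·C₀) = 1.61 × 10^-4 M.
([OH-]/C₀ = 0.24% < 5%, so the approximation holds.)
pOH = −log(1.61 × 10^-4) = 3.79; pH = 14.00 − 3.79 = 10.21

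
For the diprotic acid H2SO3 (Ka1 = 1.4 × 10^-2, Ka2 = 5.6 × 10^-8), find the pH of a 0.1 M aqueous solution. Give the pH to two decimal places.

pH = 1.51

Since Ka1 ≫ Ka2, the first ionization dominates [H+].
Ka1 = x²/(0.1 − x) = 1.4 × 10^-2
Solving the quadratic: x = (−Ka1 + √(Ka1² + 4·Ka1·C₀))/2 = 3.11 × 10^-2 M
pH = −log(3.11 × 10^-2) = 1.51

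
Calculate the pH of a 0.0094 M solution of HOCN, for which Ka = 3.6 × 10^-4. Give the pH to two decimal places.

HOCN ⇌ OCN- + H+
From the ICE table, Ka = x²/(0.0094 − x) = 3.6 × 10^-4.
x is not negligible relative to C₀; solve x² + 0.00036·x − 3.38e-06 = 0.
x = [−0.00036 + √(0.00036² + 1.35e-05)]/2 = 1.67 × 10^-3 M
pH = −log[H+] = −log(1.67 × 10^-3) = 2.78

pH = 2.78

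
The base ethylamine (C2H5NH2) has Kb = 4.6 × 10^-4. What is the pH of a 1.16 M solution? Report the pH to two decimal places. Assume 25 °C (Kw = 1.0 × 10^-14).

C2H5NH2 + H2O ⇌ C2H5NH3+ + OH-
From the ICE table, Kb = x²/(1.16 − x) = 4.6 × 10^-4.
Since Kb ≪ C₀, x ≈ √(Kb·C₀) = 2.31 × 10^-2 M.
Check: 2% ionized — well under 5%, approximation valid.
pOH = −log(2.31 × 10^-2) = 1.64; pH = 14.00 − 1.64 = 12.36

pH = 12.36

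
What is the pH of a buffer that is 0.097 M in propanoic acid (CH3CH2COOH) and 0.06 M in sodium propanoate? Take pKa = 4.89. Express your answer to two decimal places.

pH = 4.68

Henderson–Hasselbalch: pH = pKa + log([CH3CH2COO-]/[CH3CH2COOH]) = 4.89 + log(0.06/0.097)
pH = 4.89 + (-0.209) = 4.68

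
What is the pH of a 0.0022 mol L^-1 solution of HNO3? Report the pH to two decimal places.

HNO3 is a strong acid and dissociates completely, so [H+] = 0.0022 M.
pH = -log(0.0022) = 2.66

pH = 2.66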